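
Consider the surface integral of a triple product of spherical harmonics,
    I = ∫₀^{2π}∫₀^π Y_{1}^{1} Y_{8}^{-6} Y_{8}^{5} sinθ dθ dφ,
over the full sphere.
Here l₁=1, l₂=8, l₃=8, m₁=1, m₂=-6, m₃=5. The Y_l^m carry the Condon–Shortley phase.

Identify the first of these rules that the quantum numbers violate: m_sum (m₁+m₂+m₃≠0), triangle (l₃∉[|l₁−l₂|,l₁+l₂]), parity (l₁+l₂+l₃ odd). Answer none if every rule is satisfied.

parity

Σmᵢ = 0  ✓
l₃∈[|l₁−l₂|,l₁+l₂]=[7,9], have l₃=8  ✓
Σlᵢ = 17 ⇒ odd  ✗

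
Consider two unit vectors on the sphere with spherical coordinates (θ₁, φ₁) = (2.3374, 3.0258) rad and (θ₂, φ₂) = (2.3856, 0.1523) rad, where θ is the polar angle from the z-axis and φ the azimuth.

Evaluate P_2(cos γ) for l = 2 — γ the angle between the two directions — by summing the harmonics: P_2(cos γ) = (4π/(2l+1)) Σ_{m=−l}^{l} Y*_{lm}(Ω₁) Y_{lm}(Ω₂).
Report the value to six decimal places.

-0.498802

Summing Y*_{l m}(θ₁,φ₁)·Y_{l m}(θ₂,φ₂) over m ∈ [−2, 2]; prefactor 4π/(2·2+1) = 2.513274:
  term(m=-2) = 0.03132 - 0.01861j   from Y*(Ω₁)=0.19505 - 0.04599j, Y(Ω₂)=0.17342 - 0.05452j
  term(m=-1) = -0.14353 + 0.03943j   from Y*(Ω₁)=0.38342 - 0.04460j, Y(Ω₂)=-0.38114 + 0.05850j
  term(m=+0) = 0.02595 + 0.00000j   from Y*(Ω₁)=0.13992 + 0.00000j, Y(Ω₂)=0.18550 + 0.00000j
  term(m=+1) = -0.14353 - 0.03943j   from Y*(Ω₁)=-0.38342 - 0.04460j, Y(Ω₂)=0.38114 + 0.05850j
  term(m=+2) = 0.03132 + 0.01861j   from Y*(Ω₁)=0.19505 + 0.04599j, Y(Ω₂)=0.17342 + 0.05452j
Total Σ_m = -0.19847 + 0.00000j. Multiply by 2.513274: -0.49880 + 0.00000j. P_2(cos γ) = -0.498802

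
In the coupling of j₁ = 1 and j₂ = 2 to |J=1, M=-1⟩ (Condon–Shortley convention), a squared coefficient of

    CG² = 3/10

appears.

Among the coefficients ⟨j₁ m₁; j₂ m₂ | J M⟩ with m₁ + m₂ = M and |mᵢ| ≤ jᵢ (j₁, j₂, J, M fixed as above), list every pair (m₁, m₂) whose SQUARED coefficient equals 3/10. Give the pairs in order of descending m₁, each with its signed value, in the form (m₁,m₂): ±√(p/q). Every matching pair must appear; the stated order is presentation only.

Admissible pairs with m₁+m₂ = M = -1: (-1,0), (0,-1), (1,-2)
  (m₁,m₂)=(1,-2): CG² = 3/5, CG = +√(3/5)
  (m₁,m₂)=(0,-1): CG² = 3/10, CG = −√(3/10)   ← matches the target
  (m₁,m₂)=(-1,0): CG² = 1/10, CG = +√(1/10)
Pairs with CG² = 3/10: (0,-1): −√(3/10)

(0,-1): −√(3/10)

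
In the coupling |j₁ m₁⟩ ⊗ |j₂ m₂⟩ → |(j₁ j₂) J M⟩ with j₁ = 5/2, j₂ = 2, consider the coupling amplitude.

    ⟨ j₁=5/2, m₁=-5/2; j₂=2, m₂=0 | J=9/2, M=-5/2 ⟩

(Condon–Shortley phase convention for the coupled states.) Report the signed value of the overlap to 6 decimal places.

+0.408248  (= +√(1/6))

triangle: 0!×5!×4!/10! = 2880/3628800
(j±m)!: 0!×5!×2!×2!×2!×7! = 4838400
prefactor² = (2J+1)×Δ×N² = 38400
  k=0: +1/(0!×0!×5!×2!×0!×2!) = 1/480
Σ = 1/480  ⇒  CG² = 38400×(1/480)² = 1/6
CG = +√(1/6) = +0.408248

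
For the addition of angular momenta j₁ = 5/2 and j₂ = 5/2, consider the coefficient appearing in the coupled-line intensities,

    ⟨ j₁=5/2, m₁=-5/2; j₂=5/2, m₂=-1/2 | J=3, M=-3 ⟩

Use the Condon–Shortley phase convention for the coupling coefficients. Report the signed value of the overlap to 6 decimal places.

√[7·2!3!3!/9! · 0!5!2!3!0!6!] = √(1440)
  +(−1)^2/∏(2,0,3,0,0,3)! = 1/72  (running 1/72)
⟨..|..⟩ = √(1440)·(1/72) = +0.527046

+0.527046  (= +√(5/18))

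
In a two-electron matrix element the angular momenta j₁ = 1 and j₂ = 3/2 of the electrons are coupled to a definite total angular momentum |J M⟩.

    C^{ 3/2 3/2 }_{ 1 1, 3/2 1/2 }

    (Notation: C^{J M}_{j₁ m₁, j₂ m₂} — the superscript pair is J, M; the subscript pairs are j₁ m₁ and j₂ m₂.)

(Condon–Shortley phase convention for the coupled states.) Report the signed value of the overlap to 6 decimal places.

+√(2/5) ≈ +0.632456

j₁+j₂−J=1  J+j₁−j₂=1  J−j₁+j₂=2  j₁+j₂+J+1=5
(j₁±m₁, j₂±m₂, J±M) = (2,0,2,1,3,0)
P² = 8/5
sum k=0..0:
  [0] +1/2 = 1/2
S = 1/2
C² = P²·S² = 2/5 ; C = +0.632456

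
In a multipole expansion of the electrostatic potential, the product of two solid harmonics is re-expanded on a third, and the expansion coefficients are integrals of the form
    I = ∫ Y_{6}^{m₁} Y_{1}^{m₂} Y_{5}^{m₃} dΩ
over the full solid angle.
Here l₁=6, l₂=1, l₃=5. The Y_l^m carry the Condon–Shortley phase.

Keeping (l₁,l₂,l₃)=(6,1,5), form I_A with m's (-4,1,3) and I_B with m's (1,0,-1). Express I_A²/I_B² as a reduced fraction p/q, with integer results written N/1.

9/7

Same 6,1,5: normalisation and zero-m 3j drop out of the ratio.
A: Δ: 2! 10! 0! / 13! → 1/858; sum: t=2:+1/161280 = 1/161280; 3j²(6 1 5; -4 1 3) = Δ·Π!·Σ² = 15/286  (sign +1)
B: Δ: 2! 10! 0! / 13! → 1/858; sum: t=1:−1/17280 = -1/17280; 3j²(6 1 5; 1 0 -1) = Δ·Π!·Σ² = 35/858  (sign -1)
I_A²/I_B² = (15/286)/(35/858) = 9/7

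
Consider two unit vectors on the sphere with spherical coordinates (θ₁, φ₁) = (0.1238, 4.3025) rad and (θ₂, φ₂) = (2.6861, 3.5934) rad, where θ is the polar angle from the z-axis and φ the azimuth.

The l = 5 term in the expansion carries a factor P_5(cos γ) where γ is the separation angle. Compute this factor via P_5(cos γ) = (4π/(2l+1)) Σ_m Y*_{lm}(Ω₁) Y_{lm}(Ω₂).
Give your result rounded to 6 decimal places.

0.285857

Addition theorem: P_5(cos γ) = (4π/11) Σ_m Y*_{lm}(Ω₁) Y_{lm}(Ω₂), m = −5…5:
  m=-5: Y*=-0.000012+0.000006i  Y=+0.004857+0.005906i  product -0.000000-0.000000i
  m=-4: Y*=-0.000023-0.000338i  Y=+0.011562+0.047987i  product +0.000016-0.000005i
  m=-3: Y*=+0.004827+0.001713i  Y=-0.039389+0.180049i  product -0.000499+0.000802i
  m=-2: Y*=-0.034198+0.036635i  Y=-0.258690+0.328421i  product -0.003185-0.020708i
  m=-1: Y*=-0.119435-0.274879i  Y=-0.426910+0.207174i  product +0.107935+0.092605i
  m=+0: Y*=+0.831042-0.000000i  Y=+0.050166+0.000000i  product +0.041690+0.000000i
  m=+1: Y*=+0.119435-0.274879i  Y=+0.426910+0.207174i  product +0.107935-0.092605i
  m=+2: Y*=-0.034198-0.036635i  Y=-0.258690-0.328421i  product -0.003185+0.020708i
  m=+3: Y*=-0.004827+0.001713i  Y=+0.039389+0.180049i  product -0.000499-0.000802i
  m=+4: Y*=-0.000023+0.000338i  Y=+0.011562-0.047987i  product +0.000016+0.000005i
  m=+5: Y*=+0.000012+0.000006i  Y=-0.004857+0.005906i  product -0.000000+0.000000i
Σ over m = +0.250226+0.000000i; ×(4π/11) → +0.285857+0.000000i. Real part: 0.285857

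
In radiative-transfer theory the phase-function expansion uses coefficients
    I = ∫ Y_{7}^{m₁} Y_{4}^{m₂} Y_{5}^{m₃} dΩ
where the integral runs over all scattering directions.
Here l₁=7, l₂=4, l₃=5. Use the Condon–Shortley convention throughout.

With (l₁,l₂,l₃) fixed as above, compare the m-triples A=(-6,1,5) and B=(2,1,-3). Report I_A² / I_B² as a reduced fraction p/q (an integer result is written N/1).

57915/26569

Same 7,4,5: normalisation and zero-m 3j drop out of the ratio.
A: Δ: 6! 8! 2! / 17! → 1/6126120; sum: t=5:−1/9676800 = -1/9676800; 3j²(7 4 5; -6 1 5) = Δ·Π!·Σ² = 27/952  (sign -1)
B: Δ: 6! 8! 2! / 17! → 1/6126120; sum: t=3:−1/103680 t=4:+1/241920 t=5:−1/9676800 = -163/29030400; 3j²(7 4 5; 2 1 -3) = Δ·Π!·Σ² = 26569/2042040  (sign -1)
I_A²/I_B² = (27/952)/(26569/2042040) = 57915/26569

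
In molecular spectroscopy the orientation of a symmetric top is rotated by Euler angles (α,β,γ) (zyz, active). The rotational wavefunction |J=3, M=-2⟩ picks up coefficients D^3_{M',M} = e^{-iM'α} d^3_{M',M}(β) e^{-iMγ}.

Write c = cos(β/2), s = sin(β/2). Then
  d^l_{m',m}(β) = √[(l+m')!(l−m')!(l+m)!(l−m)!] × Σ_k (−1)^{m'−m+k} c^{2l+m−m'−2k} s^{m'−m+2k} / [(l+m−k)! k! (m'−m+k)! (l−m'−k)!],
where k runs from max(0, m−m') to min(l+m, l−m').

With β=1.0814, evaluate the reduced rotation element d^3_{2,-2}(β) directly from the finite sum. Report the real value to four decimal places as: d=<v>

d^3_{2,-2}(β=1.0814) via the finite sum:
With c≡cos(β/2)=0.857349 and s≡sin(β/2)=0.514736, N=[120·1·1·120]^{1/2}=120.000000
k: max(0,(-2)−(2))=0 … min(3+(-2),3−(2))=1
  k=0: (−1)^4·120.0000/(24)·0.8573^2·0.5147^4 = +0.258003
  k=1: (−1)^5·120.0000/(120)·0.8573^0·0.5147^6 = -0.018600
d^3_{2,-2}(1.0814) = +0.258003 -0.018600 = +0.239403

d=0.2394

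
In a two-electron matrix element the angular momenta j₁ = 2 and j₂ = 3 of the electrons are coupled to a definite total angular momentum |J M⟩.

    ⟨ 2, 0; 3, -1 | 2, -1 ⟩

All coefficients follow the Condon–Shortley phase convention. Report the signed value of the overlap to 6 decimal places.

triangle: 3!*1!*3!/8! = 36/40320
(j±m)!: 2!*2!*2!*4!*1!*3! = 1152
prefactor² = (2J+1)*Δ*N² = 36/7
  k=1: −1/(1!*2!*1!*1!*0!*2!) = -1/4
  k=2: +1/(2!*1!*0!*0!*1!*3!) = 1/12
Σ = -1/6  ⇒  CG² = 36/7*(-1/6)² = 1/7
CG = −√(1/7) = -0.377964

−√(1/7) = -0.377964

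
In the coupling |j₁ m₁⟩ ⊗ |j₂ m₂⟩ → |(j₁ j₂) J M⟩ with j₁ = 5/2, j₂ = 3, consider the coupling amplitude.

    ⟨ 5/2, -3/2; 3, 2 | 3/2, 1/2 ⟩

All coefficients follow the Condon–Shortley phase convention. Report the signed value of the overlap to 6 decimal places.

-0.218218  (= −√(1/21))

√[4·4!1!2!/8! · 1!4!5!1!2!1!] = √(192/7)
  +(−1)^3/∏(3,1,1,2,0,0)! = -1/12  (running -1/12)
  +(−1)^4/∏(4,0,0,1,1,1)! = 1/24  (running -1/24)
⟨..|..⟩ = √(192/7)·(-1/24) = -0.218218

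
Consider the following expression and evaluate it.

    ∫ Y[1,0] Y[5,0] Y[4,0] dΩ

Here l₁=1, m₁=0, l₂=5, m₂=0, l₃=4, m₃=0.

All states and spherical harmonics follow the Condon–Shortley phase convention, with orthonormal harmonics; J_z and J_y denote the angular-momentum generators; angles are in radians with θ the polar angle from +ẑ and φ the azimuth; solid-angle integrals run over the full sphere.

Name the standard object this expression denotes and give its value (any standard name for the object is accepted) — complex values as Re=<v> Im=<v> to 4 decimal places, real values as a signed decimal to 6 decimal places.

Gaunt coefficient, +0.245532

This is a Gaunt coefficient — the integral of a triple product of spherical harmonics over the sphere.
Checks pass: Σm=0; 10 even; l₃=4∈[4,6].
(2·1+1)(2·5+1)(2·4+1) = 297
Δ: 2! 0! 8! / 11! → 1/495
sum: t=1:−1/576 = -1/576
3j²(1 5 4; 0 0 0) = Δ·Π!·Σ² = 5/99  (sign -1)
(m-triple is (0,0,0) — same symbol as above.)
combine: 4πI² = 297·5/99·5/99 = 25/33
take √, sign +1: I = 0.24553200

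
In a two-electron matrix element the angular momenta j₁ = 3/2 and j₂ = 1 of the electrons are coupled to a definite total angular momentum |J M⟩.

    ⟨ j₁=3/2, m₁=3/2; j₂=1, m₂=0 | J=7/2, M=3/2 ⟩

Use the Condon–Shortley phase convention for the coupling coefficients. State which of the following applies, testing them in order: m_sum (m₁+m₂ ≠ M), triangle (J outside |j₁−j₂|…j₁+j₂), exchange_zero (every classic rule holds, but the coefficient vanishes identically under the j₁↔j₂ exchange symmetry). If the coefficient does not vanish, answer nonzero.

m-sum: m₁+m₂ = 3/2+0 = 3/2, M = 3/2  ✓
triangle: need |j₁−j₂| ≤ J ≤ j₁+j₂, i.e. J ∈ [1/2, 5/2]; J = 7/2 is outside ✗ ⇒ coefficient is 0

triangle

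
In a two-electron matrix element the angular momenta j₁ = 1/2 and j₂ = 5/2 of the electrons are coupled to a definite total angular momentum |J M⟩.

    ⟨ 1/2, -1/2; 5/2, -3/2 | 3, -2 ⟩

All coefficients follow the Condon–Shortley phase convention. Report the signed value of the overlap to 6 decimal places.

+0.912871

√[7·0!1!5!/7! · 0!1!1!4!1!5!] = √(480)
  +(−1)^0/∏(0,0,1,1,0,4)! = 1/24  (running 1/24)
⟨..|..⟩ = √(480)·(1/24) = +0.912871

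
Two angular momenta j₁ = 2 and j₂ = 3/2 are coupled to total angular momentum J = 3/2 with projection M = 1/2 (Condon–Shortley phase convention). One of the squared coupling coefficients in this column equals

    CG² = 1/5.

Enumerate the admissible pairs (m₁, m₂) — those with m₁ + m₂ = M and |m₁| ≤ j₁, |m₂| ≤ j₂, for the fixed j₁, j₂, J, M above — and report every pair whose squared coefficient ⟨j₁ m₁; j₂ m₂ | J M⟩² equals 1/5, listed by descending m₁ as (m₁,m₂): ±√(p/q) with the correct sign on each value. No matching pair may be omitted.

(0,1/2): −√(1/5)

Admissible pairs with m₁+m₂ = M = 1/2: (-1,3/2), (0,1/2), (1,-1/2), (2,-3/2)
  (m₁,m₂)=(2,-3/2): CG² = 2/5, CG = +√(2/5)
  (m₁,m₂)=(1,-1/2): CG² = 0/1, CG = 0
  (m₁,m₂)=(0,1/2): CG² = 1/5, CG = −√(1/5)   ← matches the target
  (m₁,m₂)=(-1,3/2): CG² = 2/5, CG = +√(2/5)
Pairs with CG² = 1/5: (0,1/2): −√(1/5)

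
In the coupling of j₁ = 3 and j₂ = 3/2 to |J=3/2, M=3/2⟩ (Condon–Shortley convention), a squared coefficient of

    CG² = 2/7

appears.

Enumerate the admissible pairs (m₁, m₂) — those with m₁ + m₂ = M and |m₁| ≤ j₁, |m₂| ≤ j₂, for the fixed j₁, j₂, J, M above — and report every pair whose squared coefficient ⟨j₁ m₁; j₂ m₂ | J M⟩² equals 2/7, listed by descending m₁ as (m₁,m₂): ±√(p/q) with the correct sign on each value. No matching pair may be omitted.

Admissible pairs with m₁+m₂ = M = 3/2: (0,3/2), (1,1/2), (2,-1/2), (3,-3/2)
  (m₁,m₂)=(3,-3/2): CG² = 4/7, CG = +√(4/7)
  (m₁,m₂)=(2,-1/2): CG² = 2/7, CG = −√(2/7)   ← matches the target
  (m₁,m₂)=(1,1/2): CG² = 4/35, CG = +√(4/35)
  (m₁,m₂)=(0,3/2): CG² = 1/35, CG = −√(1/35)
Pairs with CG² = 2/7: (2,-1/2): −√(2/7)

(2,-1/2): −√(2/7)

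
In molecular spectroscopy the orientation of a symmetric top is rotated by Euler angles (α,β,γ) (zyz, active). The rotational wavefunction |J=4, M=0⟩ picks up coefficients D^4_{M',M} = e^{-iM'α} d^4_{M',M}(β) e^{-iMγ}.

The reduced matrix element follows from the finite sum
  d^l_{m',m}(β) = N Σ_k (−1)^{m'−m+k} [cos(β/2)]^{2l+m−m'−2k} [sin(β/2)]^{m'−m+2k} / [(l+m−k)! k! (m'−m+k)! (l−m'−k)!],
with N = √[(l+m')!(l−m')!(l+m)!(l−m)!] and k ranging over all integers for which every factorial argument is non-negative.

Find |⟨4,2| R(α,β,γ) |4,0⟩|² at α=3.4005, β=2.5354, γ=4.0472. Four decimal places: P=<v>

First d^4_{2,0}(β=2.5354), then the phase factors e^{-i(2)α} and e^{-i(0)γ}:
Half-angle: c=0.298477, s=0.954417. N=√(720·2·24·24)=910.735966
k: max(0,(0)−(2))=0 … min(4+(0),4−(2))=2
  k=0: (−1)^2·910.7360/(96)·0.2985^6·0.9544^2 = +0.006110
  k=1: (−1)^3·910.7360/(36)·0.2985^4·0.9544^4 = -0.166604
  k=2: (−1)^4·910.7360/(96)·0.2985^2·0.9544^6 = +0.638809
d^4_{2,0}(2.5354) = +0.006110 -0.166604 +0.638809 = +0.478316
|D^4_{2,0}|² = |d^4_{2,0}(β)|² = (+0.478316)² = 0.228786 (the z-rotation phases have unit modulus)

P=0.2288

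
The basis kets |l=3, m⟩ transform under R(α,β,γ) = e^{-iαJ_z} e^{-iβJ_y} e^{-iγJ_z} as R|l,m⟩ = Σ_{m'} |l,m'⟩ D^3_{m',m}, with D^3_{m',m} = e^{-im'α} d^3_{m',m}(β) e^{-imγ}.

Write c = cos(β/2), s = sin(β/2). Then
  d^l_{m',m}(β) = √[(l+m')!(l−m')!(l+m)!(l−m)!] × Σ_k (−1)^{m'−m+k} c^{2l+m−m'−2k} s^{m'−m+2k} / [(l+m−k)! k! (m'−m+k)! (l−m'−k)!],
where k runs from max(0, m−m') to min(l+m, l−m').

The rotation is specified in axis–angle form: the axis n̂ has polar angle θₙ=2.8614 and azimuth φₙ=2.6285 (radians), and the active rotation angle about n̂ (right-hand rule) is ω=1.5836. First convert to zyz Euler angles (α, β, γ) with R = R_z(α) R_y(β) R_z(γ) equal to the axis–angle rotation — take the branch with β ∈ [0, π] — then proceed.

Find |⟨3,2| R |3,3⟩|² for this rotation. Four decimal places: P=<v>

Axis–angle → zyz. n̂ = (sinθₙcosφₙ, sinθₙsinφₙ, cosθₙ) = (-0.240931, +0.135747, -0.961002), ω = 1.5836.
R = I cosω + sinω [n̂]ₓ + (1−cosω) n̂n̂ᵀ gives
  R = [+0.045988, +0.927799, +0.370235; -0.994048, +0.005860, +0.108788; +0.098764, -0.373034, +0.922546]
β = atan2(√(R₁₃²+R₂₃²), R₃₃) = 0.396169; α = atan2(R₂₃, R₁₃) mod 2π = 0.285791; γ = atan2(R₃₂, −R₃₁) mod 2π = 4.453569
Split into d^3_{2,3}(β=0.3962) × two z-phases.
With c≡cos(β/2)=0.980445 and s≡sin(β/2)=0.196792, N=[120·1·720·1]^{1/2}=293.938769
Admissible k: 1..1 (factorial args all ≥0)
  k=1: (−1)^0·293.9388/(120)·0.9804^5·0.1968^1 = +0.436716
d^3_{2,3}(0.3962) = +0.436716
|D^3_{2,3}|² = |d^3_{2,3}(β)|² = (+0.436716)² = 0.190721 (the z-rotation phases have unit modulus)

P=0.1907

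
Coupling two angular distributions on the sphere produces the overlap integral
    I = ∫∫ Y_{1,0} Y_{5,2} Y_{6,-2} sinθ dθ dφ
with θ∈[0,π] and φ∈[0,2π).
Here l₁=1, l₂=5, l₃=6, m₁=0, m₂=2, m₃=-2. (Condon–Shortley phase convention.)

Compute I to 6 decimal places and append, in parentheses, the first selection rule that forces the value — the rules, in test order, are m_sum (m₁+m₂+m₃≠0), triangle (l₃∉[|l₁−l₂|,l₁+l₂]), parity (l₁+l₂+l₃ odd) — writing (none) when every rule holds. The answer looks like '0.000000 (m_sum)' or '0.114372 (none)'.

0.231133 (none)

Rules hold: Σm=0, L=12 even, 4≤6≤6.
N = 3·11·13 = 429
Δ = 0!·2!·10!/13! = 1/858
Racah Σ t=0..0: t=0:+1/14400 = 1/14400
⇒ 3j(1 5 6; 0 0 0)² = 6/143, sgn +1
Racah Σ t=0..0: t=0:+1/30240 = 1/30240
⇒ 3j(1 5 6; 0 2 -2)² = 16/429, sgn +1
4πI² = N·(3j₀)²·(3jₘ)² = 96/143
I = +1·√(0.671329/4π) = 0.23113338
No selection rule forces the value: the integral is nonzero (none).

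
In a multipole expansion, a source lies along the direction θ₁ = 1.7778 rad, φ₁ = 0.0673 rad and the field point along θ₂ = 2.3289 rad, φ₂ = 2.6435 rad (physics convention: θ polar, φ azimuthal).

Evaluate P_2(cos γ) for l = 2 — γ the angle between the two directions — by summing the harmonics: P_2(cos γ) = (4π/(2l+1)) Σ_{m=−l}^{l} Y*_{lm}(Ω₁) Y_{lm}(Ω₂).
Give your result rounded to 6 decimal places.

-0.184339

Expand P_2 via completeness: Σ_{m} conj(Y_{2,m}) at Ω₁ times Y_{2,m} at Ω₂ —
  term(m=-2) = +0.032096+0.068174i   from Y*(Ω₁)=+0.366611+0.049646i, Y(Ω₂)=+0.110699+0.170966i
  term(m=-1) = -0.050607-0.032110i   from Y*(Ω₁)=-0.155039-0.010450i, Y(Ω₂)=+0.338835+0.184268i
  term(m=+0) = -0.036324-0.000000i   from Y*(Ω₁)=-0.275423-0.000000i, Y(Ω₂)=+0.131883+0.000000i
  term(m=+1) = -0.050607+0.032110i   from Y*(Ω₁)=+0.155039-0.010450i, Y(Ω₂)=-0.338835+0.184268i
  term(m=+2) = +0.032096-0.068174i   from Y*(Ω₁)=+0.366611-0.049646i, Y(Ω₂)=+0.110699-0.170966i
Total Σ_m = -0.073346+0.000000i. Multiply by 2.513274: -0.184339+0.000000i. P_2(cos γ) = -0.184339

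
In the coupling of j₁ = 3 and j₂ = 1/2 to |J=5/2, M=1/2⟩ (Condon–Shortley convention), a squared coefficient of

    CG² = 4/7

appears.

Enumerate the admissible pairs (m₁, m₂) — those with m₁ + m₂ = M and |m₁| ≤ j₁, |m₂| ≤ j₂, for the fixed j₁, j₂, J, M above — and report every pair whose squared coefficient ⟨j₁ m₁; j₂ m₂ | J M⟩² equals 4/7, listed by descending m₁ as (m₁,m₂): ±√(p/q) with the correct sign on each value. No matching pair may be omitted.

Admissible pairs with m₁+m₂ = M = 1/2: (0,1/2), (1,-1/2)
  (m₁,m₂)=(1,-1/2): CG² = 4/7, CG = +√(4/7)   ← matches the target
  (m₁,m₂)=(0,1/2): CG² = 3/7, CG = −√(3/7)
Pairs with CG² = 4/7: (1,-1/2): +√(4/7)

(1,-1/2): +√(4/7)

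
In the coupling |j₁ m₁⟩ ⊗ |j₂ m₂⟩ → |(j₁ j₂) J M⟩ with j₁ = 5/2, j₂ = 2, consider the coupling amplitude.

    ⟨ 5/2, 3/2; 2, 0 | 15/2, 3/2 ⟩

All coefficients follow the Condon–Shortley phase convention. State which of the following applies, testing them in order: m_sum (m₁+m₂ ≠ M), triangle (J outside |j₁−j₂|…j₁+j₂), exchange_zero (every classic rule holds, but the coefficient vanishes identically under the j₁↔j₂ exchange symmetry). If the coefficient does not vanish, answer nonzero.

m-sum: m₁+m₂ = 3/2+0 = 3/2, M = 3/2  ✓
triangle: need |j₁−j₂| ≤ J ≤ j₁+j₂, i.e. J ∈ [1/2, 9/2]; J = 15/2 is outside ✗ ⇒ coefficient is 0

triangle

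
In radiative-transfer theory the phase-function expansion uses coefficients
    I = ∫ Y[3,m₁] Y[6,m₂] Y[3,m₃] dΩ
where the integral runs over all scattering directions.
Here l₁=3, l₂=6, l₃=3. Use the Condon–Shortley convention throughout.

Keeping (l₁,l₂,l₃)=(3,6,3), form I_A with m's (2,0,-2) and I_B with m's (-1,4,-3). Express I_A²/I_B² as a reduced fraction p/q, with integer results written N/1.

Same 3,6,3: normalisation and zero-m 3j drop out of the ratio.
A: Δ: 6! 0! 6! / 13! → 1/12012; sum: t=1:−1/14400 = -1/14400; 3j²(3 6 3; 2 0 -2) = Δ·Π!·Σ² = 3/1001  (sign +1)
B: Δ: 6! 0! 6! / 13! → 1/12012; sum: t=4:+1/34560 = 1/34560; 3j²(3 6 3; -1 4 -3) = Δ·Π!·Σ² = 5/286  (sign +1)
I_A²/I_B² = (3/1001)/(5/286) = 6/35

6/35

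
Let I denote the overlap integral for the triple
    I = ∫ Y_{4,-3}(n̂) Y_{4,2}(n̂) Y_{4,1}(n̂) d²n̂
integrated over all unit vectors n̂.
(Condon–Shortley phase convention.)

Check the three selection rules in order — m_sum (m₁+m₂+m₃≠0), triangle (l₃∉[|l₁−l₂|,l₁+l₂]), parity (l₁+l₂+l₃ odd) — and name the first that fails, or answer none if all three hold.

m₁+m₂+m₃ = -3 + 2 + 1 = 0  ✓
triangle: |4−4|=0 ≤ l₃=4 ≤ 4+4=8  ✓
parity: l₁+l₂+l₃ = 12 is even  ✓

none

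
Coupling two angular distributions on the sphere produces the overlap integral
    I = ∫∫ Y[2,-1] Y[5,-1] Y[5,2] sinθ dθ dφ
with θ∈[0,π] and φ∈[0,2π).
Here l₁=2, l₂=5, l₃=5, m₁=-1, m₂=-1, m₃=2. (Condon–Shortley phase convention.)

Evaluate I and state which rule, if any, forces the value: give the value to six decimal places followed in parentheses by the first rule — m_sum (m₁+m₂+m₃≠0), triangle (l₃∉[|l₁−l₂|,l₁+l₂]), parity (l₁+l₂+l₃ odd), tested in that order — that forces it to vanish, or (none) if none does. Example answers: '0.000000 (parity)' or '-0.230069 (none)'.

Rules hold: Σm=0, L=12 even, 3≤5≤7.
N = 5·11·11 = 605
Δ = 2!·2!·8!/13! = 1/38610
Racah Σ t=0..2: t=0:+1/2880 t=1:−1/576 t=2:+1/2880 = -1/960
⇒ 3j(2 5 5; 0 0 0)² = 10/429, sgn +1
Racah Σ t=1..2: t=1:−1/1440 t=2:+1/2880 = -1/2880
⇒ 3j(2 5 5; -1 -1 2)² = 7/715, sgn +1
4πI² = N·(3j₀)²·(3jₘ)² = 70/507
I = +1·√(0.138067/4π) = 0.10481902
No selection rule forces the value: the integral is nonzero (none).

0.104819 (none)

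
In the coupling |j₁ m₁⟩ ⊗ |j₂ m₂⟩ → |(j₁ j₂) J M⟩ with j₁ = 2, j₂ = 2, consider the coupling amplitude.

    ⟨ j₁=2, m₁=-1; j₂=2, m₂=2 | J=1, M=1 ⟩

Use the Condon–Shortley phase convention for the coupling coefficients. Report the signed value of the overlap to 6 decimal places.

-0.447214

j₁+j₂−J=3  J+j₁−j₂=1  J−j₁+j₂=1  j₁+j₂+J+1=6
(j₁±m₁, j₂±m₂, J±M) = (1,3,4,0,2,0)
P² = 36/5
sum k=3..3:
  [3] −1/6 = -1/6
S = -1/6
C² = P²·S² = 1/5 ; C = -0.447214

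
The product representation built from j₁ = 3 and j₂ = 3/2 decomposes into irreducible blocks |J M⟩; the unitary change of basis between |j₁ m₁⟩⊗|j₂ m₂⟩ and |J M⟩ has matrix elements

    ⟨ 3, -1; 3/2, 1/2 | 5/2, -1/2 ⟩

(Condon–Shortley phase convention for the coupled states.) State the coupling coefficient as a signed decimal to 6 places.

−√(1/70) = -0.119523

triangle: 2!·4!·1!/8! = 48/40320
(j±m)!: 2!·4!·2!·1!·2!·3! = 1152
prefactor² = (2J+1)·Δ·N² = 288/35
  k=1: −1/(1!·1!·3!·1!·1!·0!) = -1/6
  k=2: +1/(2!·0!·2!·0!·2!·1!) = 1/8
Σ = -1/24  ⇒  CG² = 288/35·(-1/24)² = 1/70
CG = −√(1/70) = -0.119523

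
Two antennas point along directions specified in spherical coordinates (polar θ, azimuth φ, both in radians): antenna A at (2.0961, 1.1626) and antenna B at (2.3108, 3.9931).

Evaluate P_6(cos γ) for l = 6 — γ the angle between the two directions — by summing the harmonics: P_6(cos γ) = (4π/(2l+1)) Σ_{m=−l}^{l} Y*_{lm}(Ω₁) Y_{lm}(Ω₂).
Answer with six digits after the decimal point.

Addition theorem: P_6(cos γ) = (4π/13) Σ_m Y*_{lm}(Ω₁) Y_{lm}(Ω₂), m = −6…6:
  m=-6: Y*=0.15594 + 0.12934j  Y=0.03027 + 0.07226j  product -0.00463 + 0.01518j
  m=-5: Y*=-0.36265 + 0.18430j  Y=-0.10887 + 0.22261j  product -0.00155 - 0.10079j
  m=-4: Y*=-0.02187 - 0.35240j  Y=-0.40979 + 0.11096j  product 0.04807 + 0.14198j
  m=-3: Y*=-0.04651 - 0.01678j  Y=-0.29473 - 0.19609j  product 0.01042 + 0.01407j
  m=-2: Y*=0.24036 - 0.25575j  Y=0.00848 + 0.06376j  product 0.01835 + 0.01316j
  m=-1: Y*=0.03245 + 0.07504j  Y=-0.24574 + 0.28058j  product -0.02903 - 0.00933j
  m=+0: Y*=0.32789 + 0.00000j  Y=-0.04233 + 0.00000j  product -0.01388 + 0.00000j
  m=+1: Y*=-0.03245 + 0.07504j  Y=0.24574 + 0.28058j  product -0.02903 + 0.00933j
  m=+2: Y*=0.24036 + 0.25575j  Y=0.00848 - 0.06376j  product 0.01835 - 0.01316j
  m=+3: Y*=0.04651 - 0.01678j  Y=0.29473 - 0.19609j  product 0.01042 - 0.01407j
  m=+4: Y*=-0.02187 + 0.35240j  Y=-0.40979 - 0.11096j  product 0.04807 - 0.14198j
  m=+5: Y*=0.36265 + 0.18430j  Y=0.10887 + 0.22261j  product -0.00155 + 0.10079j
  m=+6: Y*=0.15594 - 0.12934j  Y=0.03027 - 0.07226j  product -0.00463 - 0.01518j
Σ over m = 0.06938 - 0.00000j; ×(4π/13) → 0.06707 - 0.00000j. Real part: 0.067067

0.067067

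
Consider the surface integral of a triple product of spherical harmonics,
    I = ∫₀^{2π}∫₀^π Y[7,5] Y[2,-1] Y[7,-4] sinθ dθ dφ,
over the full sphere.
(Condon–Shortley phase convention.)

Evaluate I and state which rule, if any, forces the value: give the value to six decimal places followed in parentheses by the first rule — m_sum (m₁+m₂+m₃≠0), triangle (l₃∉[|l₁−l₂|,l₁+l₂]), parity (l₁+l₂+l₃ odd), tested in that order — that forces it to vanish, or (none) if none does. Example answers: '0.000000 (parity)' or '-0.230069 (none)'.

m-sum 0 ✓  L=16 even ✓  5≤7≤9 ✓
Π(2lᵢ+1) = 15×5×15 = 1125
triangle coeff Δ(7,2,7) = 1/185640
Σ_t [0,2]: t=0:+1/2419200 t=1:−1/518400 t=2:+1/2419200 = -1/907200
(3j)²=56/3315 [(7 2 7; 0 0 0)], sign=+1
Σ_t [0,1]: t=0:+1/14515200 t=1:−1/79833600 = 1/17740800
(3j)²=729/30940 [(7 2 7; 5 -1 -4)], sign=-1
⇒ 4πI² = 21870/48841
I = (-1)√(21870/48841/(4π)) = -0.18876748
No selection rule forces the value: the integral is nonzero (none).

-0.188767 (none)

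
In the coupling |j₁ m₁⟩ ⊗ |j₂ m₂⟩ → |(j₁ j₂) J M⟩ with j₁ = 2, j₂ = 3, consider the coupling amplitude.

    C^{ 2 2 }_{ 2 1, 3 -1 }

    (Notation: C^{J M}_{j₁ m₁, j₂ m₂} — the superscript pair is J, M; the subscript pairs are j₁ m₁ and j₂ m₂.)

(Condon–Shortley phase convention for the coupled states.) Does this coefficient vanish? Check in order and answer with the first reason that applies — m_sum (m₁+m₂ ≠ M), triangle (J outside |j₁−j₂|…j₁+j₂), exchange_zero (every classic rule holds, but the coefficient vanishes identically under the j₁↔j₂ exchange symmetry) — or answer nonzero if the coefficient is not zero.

m-sum: m₁+m₂ = 1+(-1) = 0, M = 2  ✗ ⇒ coefficient is 0

m_sum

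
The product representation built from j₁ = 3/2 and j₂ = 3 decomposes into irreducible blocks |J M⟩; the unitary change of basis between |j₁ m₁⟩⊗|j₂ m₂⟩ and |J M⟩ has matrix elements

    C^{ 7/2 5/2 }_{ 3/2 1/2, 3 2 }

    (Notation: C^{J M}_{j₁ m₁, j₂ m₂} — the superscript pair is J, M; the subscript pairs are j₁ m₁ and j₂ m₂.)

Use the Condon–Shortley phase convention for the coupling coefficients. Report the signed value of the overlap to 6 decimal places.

-0.377964

j₁+j₂−J=1  J+j₁−j₂=2  J−j₁+j₂=5  j₁+j₂+J+1=9
(j₁±m₁, j₂±m₂, J±M) = (2,1,5,1,6,1)
P² = 6400/7
sum k=0..1:
  [0] +1/120 = 1/120
  [1] −1/48 = -1/48
S = -1/80
C² = P²·S² = 1/7 ; C = -0.377964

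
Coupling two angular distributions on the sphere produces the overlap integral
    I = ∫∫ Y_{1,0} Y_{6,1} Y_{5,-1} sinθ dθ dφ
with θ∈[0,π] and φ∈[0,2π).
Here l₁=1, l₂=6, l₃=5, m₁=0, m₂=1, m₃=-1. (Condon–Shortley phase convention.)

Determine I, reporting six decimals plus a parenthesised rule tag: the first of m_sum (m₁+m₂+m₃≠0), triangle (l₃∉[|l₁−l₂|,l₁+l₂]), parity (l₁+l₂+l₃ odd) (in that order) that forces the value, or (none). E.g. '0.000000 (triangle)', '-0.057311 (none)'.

-0.241725 (none)

Checks pass: Σm=0; 12 even; l₃=5∈[5,7].
(2·1+1)(2·6+1)(2·5+1) = 429
Δ: 2! 0! 10! / 13! → 1/858
sum: t=1:−1/14400 = -1/14400
3j²(1 6 5; 0 0 0) = Δ·Π!·Σ² = 6/143  (sign +1)
sum: t=1:−1/17280 = -1/17280
3j²(1 6 5; 0 1 -1) = Δ·Π!·Σ² = 35/858  (sign -1)
combine: 4πI² = 429·6/143·35/858 = 105/143
take √, sign -1: I = -0.24172507
No selection rule forces the value: the integral is nonzero (none).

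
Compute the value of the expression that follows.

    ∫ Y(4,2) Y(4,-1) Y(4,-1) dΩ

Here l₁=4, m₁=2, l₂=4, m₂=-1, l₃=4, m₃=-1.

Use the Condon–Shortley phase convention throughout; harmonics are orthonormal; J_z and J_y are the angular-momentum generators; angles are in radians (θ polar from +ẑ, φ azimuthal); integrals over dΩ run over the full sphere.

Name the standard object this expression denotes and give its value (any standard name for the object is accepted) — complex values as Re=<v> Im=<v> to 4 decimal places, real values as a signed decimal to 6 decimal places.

Gaunt coefficient, +0.144370

This is a Gaunt coefficient — the integral of a triple product of spherical harmonics over the sphere.
Checks pass: Σm=0; 12 even; l₃=4∈[0,8].
(2·4+1)(2·4+1)(2·4+1) = 729
Δ: 4! 4! 4! / 13! → 1/450450
sum: t=0:+1/13824 t=1:−1/216 t=2:+1/64 t=3:−1/216 t=4:+1/13824 = 5/768
3j²(4 4 4; 0 0 0) = Δ·Π!·Σ² = 18/1001  (sign +1)
sum: t=0:+1/576 t=1:−1/144 t=2:+1/576 = -1/288
3j²(4 4 4; 2 -1 -1) = Δ·Π!·Σ² = 20/1001  (sign +1)
combine: 4πI² = 729·18/1001·20/1001 = 262440/1002001
take √, sign +1: I = 0.14436968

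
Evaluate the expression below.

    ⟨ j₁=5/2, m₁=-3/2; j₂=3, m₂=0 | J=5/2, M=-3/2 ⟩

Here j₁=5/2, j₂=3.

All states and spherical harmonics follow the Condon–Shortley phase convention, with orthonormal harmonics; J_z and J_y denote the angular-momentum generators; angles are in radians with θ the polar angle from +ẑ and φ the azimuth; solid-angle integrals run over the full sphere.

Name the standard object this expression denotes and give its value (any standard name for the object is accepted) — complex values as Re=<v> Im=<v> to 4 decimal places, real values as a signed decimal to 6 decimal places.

Clebsch–Gordan coefficient, +√(7/30) ≈ +0.483046

This is a Clebsch–Gordan (vector-coupling) coefficient.
triangle: 3!×2!×3!/9! = 72/362880
(j±m)!: 1!×4!×3!×3!×1!×4! = 20736
prefactor² = (2J+1)×Δ×N² = 864/35
  k=2: +1/(2!×1!×2!×1!×0!×2!) = 1/8
  k=3: −1/(3!×0!×1!×0!×1!×3!) = -1/36
Σ = 7/72  ⇒  CG² = 864/35×(7/72)² = 7/30
CG = +√(7/30) = +0.483046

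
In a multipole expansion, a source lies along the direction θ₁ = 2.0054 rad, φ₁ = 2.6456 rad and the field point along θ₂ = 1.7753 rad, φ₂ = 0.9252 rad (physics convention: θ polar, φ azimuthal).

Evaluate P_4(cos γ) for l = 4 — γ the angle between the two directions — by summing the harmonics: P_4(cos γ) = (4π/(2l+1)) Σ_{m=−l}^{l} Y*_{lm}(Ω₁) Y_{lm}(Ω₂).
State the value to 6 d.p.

Term-by-term m-sum for l=4 (normalisation 4π/9 = 1.396263):
  term(m=-4) = (0.100672, 0.068640)   from Y*(Ω₁)=(-0.120268, -0.274328), Y(Ω₂)=(-0.344821, 0.215805)
  term(m=-3) = (0.040720, -0.084553)   from Y*(Ω₁)=(0.032533, -0.391930), Y(Ω₂)=(0.222825, 0.085400)
  term(m=-2) = (0.014459, 0.004460)   from Y*(Ω₁)=(0.036281, -0.055521), Y(Ω₂)=(0.062959, 0.219275)
  term(m=-1) = (-0.012082, 0.080156)   from Y*(Ω₁)=(-0.279514, 0.151248), Y(Ω₂)=(0.153464, -0.203728)
  term(m=+0) = (-0.024848, -0.000000)   from Y*(Ω₁)=(-0.128898, -0.000000), Y(Ω₂)=(0.192770, 0.000000)
  term(m=+1) = (-0.012082, -0.080156)   from Y*(Ω₁)=(0.279514, 0.151248), Y(Ω₂)=(-0.153464, -0.203728)
  term(m=+2) = (0.014459, -0.004460)   from Y*(Ω₁)=(0.036281, 0.055521), Y(Ω₂)=(0.062959, -0.219275)
  term(m=+3) = (0.040720, 0.084553)   from Y*(Ω₁)=(-0.032533, -0.391930), Y(Ω₂)=(-0.222825, 0.085400)
  term(m=+4) = (0.100672, -0.068640)   from Y*(Ω₁)=(-0.120268, 0.274328), Y(Ω₂)=(-0.344821, -0.215805)
Σ over m = (0.262690, 0.000000); ×(4π/9) → (0.366785, 0.000000). Real part: 0.366785

0.366785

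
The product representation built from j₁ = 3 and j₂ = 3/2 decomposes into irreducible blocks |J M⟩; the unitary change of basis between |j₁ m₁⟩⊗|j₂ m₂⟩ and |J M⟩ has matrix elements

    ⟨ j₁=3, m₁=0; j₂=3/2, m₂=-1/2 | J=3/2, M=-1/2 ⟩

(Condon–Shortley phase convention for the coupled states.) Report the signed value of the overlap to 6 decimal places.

j₁+j₂−J=3  J+j₁−j₂=3  J−j₁+j₂=0  j₁+j₂+J+1=7
(j₁±m₁, j₂±m₂, J±M) = (3,3,1,2,1,2)
P² = 144/35
sum k=1..1:
  [1] −1/4 = -1/4
S = -1/4
C² = P²·S² = 9/35 ; C = -0.507093

−√(9/35) ≈ -0.507093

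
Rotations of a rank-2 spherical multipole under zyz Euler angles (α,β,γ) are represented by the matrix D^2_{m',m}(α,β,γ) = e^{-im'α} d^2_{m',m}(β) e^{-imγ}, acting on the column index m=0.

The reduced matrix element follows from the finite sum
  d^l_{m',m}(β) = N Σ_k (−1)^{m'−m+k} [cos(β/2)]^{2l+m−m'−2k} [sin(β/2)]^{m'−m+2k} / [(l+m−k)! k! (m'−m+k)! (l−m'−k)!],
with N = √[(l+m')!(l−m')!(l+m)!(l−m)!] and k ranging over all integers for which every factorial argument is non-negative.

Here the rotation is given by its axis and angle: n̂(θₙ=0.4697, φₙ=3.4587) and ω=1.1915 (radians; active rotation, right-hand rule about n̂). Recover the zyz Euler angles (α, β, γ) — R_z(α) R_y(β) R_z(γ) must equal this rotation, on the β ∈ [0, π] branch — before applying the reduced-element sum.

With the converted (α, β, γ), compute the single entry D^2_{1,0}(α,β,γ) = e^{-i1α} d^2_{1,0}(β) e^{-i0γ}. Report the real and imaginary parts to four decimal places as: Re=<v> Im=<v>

Axis–angle → zyz. n̂ = (sinθₙcosφₙ, sinθₙsinφₙ, cosθₙ) = (-0.430052, -0.141135, +0.891704), ω = 1.1915.
R = I cosω + sinω [n̂]ₓ + (1−cosω) n̂n̂ᵀ gives
  R = [+0.486733, -0.790105, -0.372594; +0.866549, +0.382811, +0.320234; -0.110385, -0.478739, +0.870991]
β = atan2(√(R₁₃²+R₂₃²), R₃₃) = 0.513582; α = atan2(R₂₃, R₁₃) mod 2π = 2.431626; γ = atan2(R₃₂, −R₃₁) mod 2π = 4.939004
First d^2_{1,0}(β=0.5136), then the phase factors e^{-i(1)α} and e^{-i(0)γ}:
With c≡cos(β/2)=0.967210 and s≡sin(β/2)=0.253978, N=[6·1·2·2]^{1/2}=4.898979
Admissible k: 0..1 (factorial args all ≥0)
  k=0: (−1)^1·4.8990/(2)·0.9672^3·0.2540^1 = -0.562903
  k=1: (−1)^2·4.8990/(2)·0.9672^1·0.2540^3 = +0.038814
d^2_{1,0}(0.5136) = -0.562903 +0.038814 = -0.524090
D = (-0.758383-0.651809i)·(-0.524090)·(+1.000000+0.000000i) = +0.397461+0.341606i

Re=0.3975 Im=0.3416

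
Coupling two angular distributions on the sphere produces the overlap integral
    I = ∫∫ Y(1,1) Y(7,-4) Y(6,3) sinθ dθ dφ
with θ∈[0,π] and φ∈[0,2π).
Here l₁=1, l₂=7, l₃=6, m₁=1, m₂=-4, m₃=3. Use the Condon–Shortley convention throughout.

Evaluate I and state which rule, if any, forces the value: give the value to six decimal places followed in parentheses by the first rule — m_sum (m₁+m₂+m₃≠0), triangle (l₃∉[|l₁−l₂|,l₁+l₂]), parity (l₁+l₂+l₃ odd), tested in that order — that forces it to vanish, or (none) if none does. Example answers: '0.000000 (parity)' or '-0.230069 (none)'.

m-sum 0 ✓  L=14 even ✓  6≤6≤8 ✓
Π(2lᵢ+1) = 3×15×13 = 585
triangle coeff Δ(1,7,6) = 1/1365
Σ_t [1,1]: t=1:−1/518400 = -1/518400
(3j)²=7/195 [(1 7 6; 0 0 0)], sign=-1
Σ_t [0,0]: t=0:+1/4354560 = 1/4354560
(3j)²=11/273 [(1 7 6; 1 -4 3)], sign=-1
⇒ 4πI² = 11/13
I = (+1)√(11/13/(4π)) = 0.25948947
No selection rule forces the value: the integral is nonzero (none).

0.259489 (none)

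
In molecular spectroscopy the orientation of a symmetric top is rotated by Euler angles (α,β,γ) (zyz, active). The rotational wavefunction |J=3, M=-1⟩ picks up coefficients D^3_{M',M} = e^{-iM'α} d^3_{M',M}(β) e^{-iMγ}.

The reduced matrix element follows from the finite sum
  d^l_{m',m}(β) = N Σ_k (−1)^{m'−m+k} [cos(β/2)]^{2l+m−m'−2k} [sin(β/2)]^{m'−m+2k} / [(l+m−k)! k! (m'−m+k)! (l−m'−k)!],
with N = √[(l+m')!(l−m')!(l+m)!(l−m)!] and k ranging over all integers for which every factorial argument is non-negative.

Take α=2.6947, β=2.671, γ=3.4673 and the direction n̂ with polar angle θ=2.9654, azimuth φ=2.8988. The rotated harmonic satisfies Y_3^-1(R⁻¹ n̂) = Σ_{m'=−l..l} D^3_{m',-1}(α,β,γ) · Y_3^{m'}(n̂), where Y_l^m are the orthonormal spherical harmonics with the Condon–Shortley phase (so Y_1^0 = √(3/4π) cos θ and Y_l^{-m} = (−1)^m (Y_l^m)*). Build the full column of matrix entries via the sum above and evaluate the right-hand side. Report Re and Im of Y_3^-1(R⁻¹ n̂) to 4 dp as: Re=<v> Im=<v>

Re=-0.3332 Im=-0.0694

Need the full column D^3_{m',-1} for m'=−3..3 at α=2.6947, β=2.6710, γ=3.4673.
cos(β/2)=0.233131, sin(β/2)=0.972445
d^3_{-3,-1}: single k=2 term ⇒ +0.010819;  D = +0.005708-0.009190i
d^3_{-2,-1}: k∈[1..2] ⇒ +0.002118 -0.073693 = -0.071575;  D = +0.060333-0.038508i
d^3_{-1,-1}: k∈[0..2] ⇒ +0.000161 -0.022347 +0.291617 = +0.269430;  D = +0.267454-0.032571i
d^3_{0,-1}: k∈[0..2] ⇒ -0.002320 +0.121090 -0.702291 = -0.583520;  D = +0.552842+0.186714i
d^3_{1,-1}: k∈[0..2] ⇒ +0.016760 -0.388822 +0.845651 = +0.473589;  D = +0.339136+0.330565i
d^3_{2,-1}: k∈[0..1] ⇒ -0.073693 +0.641101 = +0.567408;  D = -0.195258-0.532753i
d^3_{3,-1}: single k=0 term ⇒ +0.188238;  D = -0.017966+0.187379i
Y_3^{m'}(θ=2.9654,φ=2.8988) and Σ D·Y over m':
  (+0.0057-0.0092i)·(-0.0017-0.0015i)  (+0.0603-0.0385i)·(-0.0273-0.0144i)  (+0.2675-0.0326i)·(-0.2115-0.0524i)  (+0.5528+0.1867i)·(-0.6784+0.0000i)  (+0.3391+0.3306i)·(+0.2115-0.0524i)  (-0.1953-0.5328i)·(-0.0273+0.0144i)  (-0.0180+0.1874i)·(+0.0017-0.0015i)
Y_3^-1(R⁻¹ n̂) = -0.333207-0.069353i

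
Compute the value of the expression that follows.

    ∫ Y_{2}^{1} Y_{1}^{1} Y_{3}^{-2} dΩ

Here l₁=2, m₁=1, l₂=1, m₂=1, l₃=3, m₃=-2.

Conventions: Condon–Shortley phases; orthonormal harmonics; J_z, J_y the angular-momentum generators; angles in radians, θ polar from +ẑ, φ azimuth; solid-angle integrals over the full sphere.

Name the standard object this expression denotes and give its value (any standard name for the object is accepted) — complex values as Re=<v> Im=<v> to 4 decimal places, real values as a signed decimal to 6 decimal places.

This is a Gaunt coefficient — the integral of a triple product of spherical harmonics over the sphere.
m-sum 0 ✓  L=6 even ✓  1≤3≤3 ✓
Π(2lᵢ+1) = 5×3×7 = 105
triangle coeff Δ(2,1,3) = 1/105
Σ_t [0,0]: t=0:+1/4 = 1/4
(3j)²=3/35 [(2 1 3; 0 0 0)], sign=-1
Σ_t [0,0]: t=0:+1/12 = 1/12
(3j)²=2/21 [(2 1 3; 1 1 -2)], sign=-1
⇒ 4πI² = 6/7
I = (+1)√(6/7/(4π)) = 0.26116903

Gaunt coefficient, +0.261169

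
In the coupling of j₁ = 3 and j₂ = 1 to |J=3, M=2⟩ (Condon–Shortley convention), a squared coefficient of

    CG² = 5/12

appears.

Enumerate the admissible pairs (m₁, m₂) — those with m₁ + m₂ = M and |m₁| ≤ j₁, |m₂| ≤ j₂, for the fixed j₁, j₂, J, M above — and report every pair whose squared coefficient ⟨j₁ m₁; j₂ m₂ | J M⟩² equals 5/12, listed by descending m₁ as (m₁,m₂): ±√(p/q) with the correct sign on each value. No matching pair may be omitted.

(1,1): −√(5/12)

Admissible pairs with m₁+m₂ = M = 2: (1,1), (2,0), (3,-1)
  (m₁,m₂)=(3,-1): CG² = 1/4, CG = +√(1/4)
  (m₁,m₂)=(2,0): CG² = 1/3, CG = +√(1/3)
  (m₁,m₂)=(1,1): CG² = 5/12, CG = −√(5/12)   ← matches the target
Pairs with CG² = 5/12: (1,1): −√(5/12)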